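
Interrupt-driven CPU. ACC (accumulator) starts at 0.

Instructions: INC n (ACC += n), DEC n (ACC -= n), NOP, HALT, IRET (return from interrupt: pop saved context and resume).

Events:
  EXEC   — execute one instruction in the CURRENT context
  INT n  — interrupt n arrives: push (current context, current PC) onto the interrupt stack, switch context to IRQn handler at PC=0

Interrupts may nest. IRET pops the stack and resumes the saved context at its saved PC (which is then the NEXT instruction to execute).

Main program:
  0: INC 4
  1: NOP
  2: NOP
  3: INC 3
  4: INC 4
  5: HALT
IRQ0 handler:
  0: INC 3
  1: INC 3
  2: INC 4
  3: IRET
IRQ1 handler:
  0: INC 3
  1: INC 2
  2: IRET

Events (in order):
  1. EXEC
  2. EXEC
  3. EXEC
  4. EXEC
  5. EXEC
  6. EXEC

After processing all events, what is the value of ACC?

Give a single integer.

Event 1 (EXEC): [MAIN] PC=0: INC 4 -> ACC=4
Event 2 (EXEC): [MAIN] PC=1: NOP
Event 3 (EXEC): [MAIN] PC=2: NOP
Event 4 (EXEC): [MAIN] PC=3: INC 3 -> ACC=7
Event 5 (EXEC): [MAIN] PC=4: INC 4 -> ACC=11
Event 6 (EXEC): [MAIN] PC=5: HALT

Answer: 11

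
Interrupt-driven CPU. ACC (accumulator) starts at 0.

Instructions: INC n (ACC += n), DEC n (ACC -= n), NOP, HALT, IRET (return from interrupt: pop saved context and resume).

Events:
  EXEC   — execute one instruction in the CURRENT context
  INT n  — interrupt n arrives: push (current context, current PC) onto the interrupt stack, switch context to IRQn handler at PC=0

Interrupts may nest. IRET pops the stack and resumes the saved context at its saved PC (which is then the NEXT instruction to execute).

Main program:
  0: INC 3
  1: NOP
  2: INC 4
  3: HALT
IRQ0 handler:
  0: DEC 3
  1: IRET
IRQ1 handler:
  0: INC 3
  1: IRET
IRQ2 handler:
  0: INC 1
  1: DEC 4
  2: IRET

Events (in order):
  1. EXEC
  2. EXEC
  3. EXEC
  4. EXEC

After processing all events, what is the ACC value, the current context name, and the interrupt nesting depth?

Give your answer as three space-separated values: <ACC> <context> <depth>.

Event 1 (EXEC): [MAIN] PC=0: INC 3 -> ACC=3
Event 2 (EXEC): [MAIN] PC=1: NOP
Event 3 (EXEC): [MAIN] PC=2: INC 4 -> ACC=7
Event 4 (EXEC): [MAIN] PC=3: HALT

Answer: 7 MAIN 0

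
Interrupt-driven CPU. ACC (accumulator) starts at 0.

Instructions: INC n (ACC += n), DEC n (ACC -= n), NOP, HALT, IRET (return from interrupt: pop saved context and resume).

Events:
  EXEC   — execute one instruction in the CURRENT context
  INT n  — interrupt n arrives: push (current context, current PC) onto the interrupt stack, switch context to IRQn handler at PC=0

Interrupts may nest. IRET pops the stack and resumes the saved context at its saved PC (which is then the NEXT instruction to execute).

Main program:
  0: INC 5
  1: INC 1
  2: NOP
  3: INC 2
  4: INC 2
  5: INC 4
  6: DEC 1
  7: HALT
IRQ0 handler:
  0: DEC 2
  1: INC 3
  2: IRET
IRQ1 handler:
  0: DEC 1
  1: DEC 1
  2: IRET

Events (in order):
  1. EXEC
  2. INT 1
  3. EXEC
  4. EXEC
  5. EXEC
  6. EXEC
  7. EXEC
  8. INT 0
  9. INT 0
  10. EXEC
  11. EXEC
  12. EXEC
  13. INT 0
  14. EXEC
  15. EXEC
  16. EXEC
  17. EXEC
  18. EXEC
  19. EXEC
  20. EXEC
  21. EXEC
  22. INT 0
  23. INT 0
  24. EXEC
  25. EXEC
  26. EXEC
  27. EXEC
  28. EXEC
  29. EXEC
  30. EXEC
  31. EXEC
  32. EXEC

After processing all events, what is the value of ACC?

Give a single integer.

Answer: 16

Derivation:
Event 1 (EXEC): [MAIN] PC=0: INC 5 -> ACC=5
Event 2 (INT 1): INT 1 arrives: push (MAIN, PC=1), enter IRQ1 at PC=0 (depth now 1)
Event 3 (EXEC): [IRQ1] PC=0: DEC 1 -> ACC=4
Event 4 (EXEC): [IRQ1] PC=1: DEC 1 -> ACC=3
Event 5 (EXEC): [IRQ1] PC=2: IRET -> resume MAIN at PC=1 (depth now 0)
Event 6 (EXEC): [MAIN] PC=1: INC 1 -> ACC=4
Event 7 (EXEC): [MAIN] PC=2: NOP
Event 8 (INT 0): INT 0 arrives: push (MAIN, PC=3), enter IRQ0 at PC=0 (depth now 1)
Event 9 (INT 0): INT 0 arrives: push (IRQ0, PC=0), enter IRQ0 at PC=0 (depth now 2)
Event 10 (EXEC): [IRQ0] PC=0: DEC 2 -> ACC=2
Event 11 (EXEC): [IRQ0] PC=1: INC 3 -> ACC=5
Event 12 (EXEC): [IRQ0] PC=2: IRET -> resume IRQ0 at PC=0 (depth now 1)
Event 13 (INT 0): INT 0 arrives: push (IRQ0, PC=0), enter IRQ0 at PC=0 (depth now 2)
Event 14 (EXEC): [IRQ0] PC=0: DEC 2 -> ACC=3
Event 15 (EXEC): [IRQ0] PC=1: INC 3 -> ACC=6
Event 16 (EXEC): [IRQ0] PC=2: IRET -> resume IRQ0 at PC=0 (depth now 1)
Event 17 (EXEC): [IRQ0] PC=0: DEC 2 -> ACC=4
Event 18 (EXEC): [IRQ0] PC=1: INC 3 -> ACC=7
Event 19 (EXEC): [IRQ0] PC=2: IRET -> resume MAIN at PC=3 (depth now 0)
Event 20 (EXEC): [MAIN] PC=3: INC 2 -> ACC=9
Event 21 (EXEC): [MAIN] PC=4: INC 2 -> ACC=11
Event 22 (INT 0): INT 0 arrives: push (MAIN, PC=5), enter IRQ0 at PC=0 (depth now 1)
Event 23 (INT 0): INT 0 arrives: push (IRQ0, PC=0), enter IRQ0 at PC=0 (depth now 2)
Event 24 (EXEC): [IRQ0] PC=0: DEC 2 -> ACC=9
Event 25 (EXEC): [IRQ0] PC=1: INC 3 -> ACC=12
Event 26 (EXEC): [IRQ0] PC=2: IRET -> resume IRQ0 at PC=0 (depth now 1)
Event 27 (EXEC): [IRQ0] PC=0: DEC 2 -> ACC=10
Event 28 (EXEC): [IRQ0] PC=1: INC 3 -> ACC=13
Event 29 (EXEC): [IRQ0] PC=2: IRET -> resume MAIN at PC=5 (depth now 0)
Event 30 (EXEC): [MAIN] PC=5: INC 4 -> ACC=17
Event 31 (EXEC): [MAIN] PC=6: DEC 1 -> ACC=16
Event 32 (EXEC): [MAIN] PC=7: HALT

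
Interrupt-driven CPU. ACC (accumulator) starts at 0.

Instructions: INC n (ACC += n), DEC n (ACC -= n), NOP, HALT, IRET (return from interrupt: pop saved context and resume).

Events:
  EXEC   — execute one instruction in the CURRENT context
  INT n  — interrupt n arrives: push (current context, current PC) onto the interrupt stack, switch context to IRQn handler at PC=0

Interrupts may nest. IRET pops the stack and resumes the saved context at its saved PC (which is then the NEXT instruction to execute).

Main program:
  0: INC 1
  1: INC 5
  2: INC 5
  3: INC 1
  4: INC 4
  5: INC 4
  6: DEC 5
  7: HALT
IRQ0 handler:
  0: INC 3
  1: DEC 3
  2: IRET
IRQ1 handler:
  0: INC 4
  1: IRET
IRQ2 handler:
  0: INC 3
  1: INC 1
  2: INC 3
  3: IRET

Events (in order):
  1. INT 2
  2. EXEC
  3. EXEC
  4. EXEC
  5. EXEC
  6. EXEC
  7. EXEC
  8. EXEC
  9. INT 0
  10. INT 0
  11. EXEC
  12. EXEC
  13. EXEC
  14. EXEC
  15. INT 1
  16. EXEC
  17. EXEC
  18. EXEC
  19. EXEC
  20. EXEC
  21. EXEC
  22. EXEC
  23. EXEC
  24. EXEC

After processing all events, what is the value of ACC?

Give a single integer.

Answer: 26

Derivation:
Event 1 (INT 2): INT 2 arrives: push (MAIN, PC=0), enter IRQ2 at PC=0 (depth now 1)
Event 2 (EXEC): [IRQ2] PC=0: INC 3 -> ACC=3
Event 3 (EXEC): [IRQ2] PC=1: INC 1 -> ACC=4
Event 4 (EXEC): [IRQ2] PC=2: INC 3 -> ACC=7
Event 5 (EXEC): [IRQ2] PC=3: IRET -> resume MAIN at PC=0 (depth now 0)
Event 6 (EXEC): [MAIN] PC=0: INC 1 -> ACC=8
Event 7 (EXEC): [MAIN] PC=1: INC 5 -> ACC=13
Event 8 (EXEC): [MAIN] PC=2: INC 5 -> ACC=18
Event 9 (INT 0): INT 0 arrives: push (MAIN, PC=3), enter IRQ0 at PC=0 (depth now 1)
Event 10 (INT 0): INT 0 arrives: push (IRQ0, PC=0), enter IRQ0 at PC=0 (depth now 2)
Event 11 (EXEC): [IRQ0] PC=0: INC 3 -> ACC=21
Event 12 (EXEC): [IRQ0] PC=1: DEC 3 -> ACC=18
Event 13 (EXEC): [IRQ0] PC=2: IRET -> resume IRQ0 at PC=0 (depth now 1)
Event 14 (EXEC): [IRQ0] PC=0: INC 3 -> ACC=21
Event 15 (INT 1): INT 1 arrives: push (IRQ0, PC=1), enter IRQ1 at PC=0 (depth now 2)
Event 16 (EXEC): [IRQ1] PC=0: INC 4 -> ACC=25
Event 17 (EXEC): [IRQ1] PC=1: IRET -> resume IRQ0 at PC=1 (depth now 1)
Event 18 (EXEC): [IRQ0] PC=1: DEC 3 -> ACC=22
Event 19 (EXEC): [IRQ0] PC=2: IRET -> resume MAIN at PC=3 (depth now 0)
Event 20 (EXEC): [MAIN] PC=3: INC 1 -> ACC=23
Event 21 (EXEC): [MAIN] PC=4: INC 4 -> ACC=27
Event 22 (EXEC): [MAIN] PC=5: INC 4 -> ACC=31
Event 23 (EXEC): [MAIN] PC=6: DEC 5 -> ACC=26
Event 24 (EXEC): [MAIN] PC=7: HALT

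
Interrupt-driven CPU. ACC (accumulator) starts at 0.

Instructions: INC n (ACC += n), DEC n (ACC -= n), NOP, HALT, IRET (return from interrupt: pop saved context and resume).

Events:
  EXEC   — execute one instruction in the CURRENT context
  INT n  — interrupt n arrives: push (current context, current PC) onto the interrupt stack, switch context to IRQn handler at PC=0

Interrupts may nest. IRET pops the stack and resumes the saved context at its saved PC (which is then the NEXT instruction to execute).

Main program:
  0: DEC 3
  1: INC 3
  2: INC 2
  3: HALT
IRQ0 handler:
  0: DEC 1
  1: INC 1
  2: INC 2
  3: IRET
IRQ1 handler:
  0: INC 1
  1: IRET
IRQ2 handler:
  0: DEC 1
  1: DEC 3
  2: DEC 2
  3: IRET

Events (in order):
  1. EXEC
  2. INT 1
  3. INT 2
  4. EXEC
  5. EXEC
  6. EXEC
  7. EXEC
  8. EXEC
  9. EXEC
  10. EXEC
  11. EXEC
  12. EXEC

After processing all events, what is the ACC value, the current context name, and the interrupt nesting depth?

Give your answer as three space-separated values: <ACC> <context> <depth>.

Event 1 (EXEC): [MAIN] PC=0: DEC 3 -> ACC=-3
Event 2 (INT 1): INT 1 arrives: push (MAIN, PC=1), enter IRQ1 at PC=0 (depth now 1)
Event 3 (INT 2): INT 2 arrives: push (IRQ1, PC=0), enter IRQ2 at PC=0 (depth now 2)
Event 4 (EXEC): [IRQ2] PC=0: DEC 1 -> ACC=-4
Event 5 (EXEC): [IRQ2] PC=1: DEC 3 -> ACC=-7
Event 6 (EXEC): [IRQ2] PC=2: DEC 2 -> ACC=-9
Event 7 (EXEC): [IRQ2] PC=3: IRET -> resume IRQ1 at PC=0 (depth now 1)
Event 8 (EXEC): [IRQ1] PC=0: INC 1 -> ACC=-8
Event 9 (EXEC): [IRQ1] PC=1: IRET -> resume MAIN at PC=1 (depth now 0)
Event 10 (EXEC): [MAIN] PC=1: INC 3 -> ACC=-5
Event 11 (EXEC): [MAIN] PC=2: INC 2 -> ACC=-3
Event 12 (EXEC): [MAIN] PC=3: HALT

Answer: -3 MAIN 0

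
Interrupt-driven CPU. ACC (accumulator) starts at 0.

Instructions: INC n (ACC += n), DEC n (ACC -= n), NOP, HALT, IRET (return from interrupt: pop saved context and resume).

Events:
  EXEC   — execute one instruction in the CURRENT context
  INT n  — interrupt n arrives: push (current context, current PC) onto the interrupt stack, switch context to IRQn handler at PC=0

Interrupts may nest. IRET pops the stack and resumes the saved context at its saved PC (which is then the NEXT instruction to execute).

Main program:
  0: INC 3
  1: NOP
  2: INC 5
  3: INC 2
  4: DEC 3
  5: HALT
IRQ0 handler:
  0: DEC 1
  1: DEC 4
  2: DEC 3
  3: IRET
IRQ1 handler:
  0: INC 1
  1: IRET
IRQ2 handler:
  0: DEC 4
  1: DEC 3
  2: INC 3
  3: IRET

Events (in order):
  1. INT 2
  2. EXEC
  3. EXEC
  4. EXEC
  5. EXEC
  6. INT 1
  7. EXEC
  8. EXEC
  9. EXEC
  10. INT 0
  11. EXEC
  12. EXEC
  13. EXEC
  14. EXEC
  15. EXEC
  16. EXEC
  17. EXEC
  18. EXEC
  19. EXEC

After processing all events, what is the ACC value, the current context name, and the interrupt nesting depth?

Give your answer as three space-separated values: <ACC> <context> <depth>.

Answer: -4 MAIN 0

Derivation:
Event 1 (INT 2): INT 2 arrives: push (MAIN, PC=0), enter IRQ2 at PC=0 (depth now 1)
Event 2 (EXEC): [IRQ2] PC=0: DEC 4 -> ACC=-4
Event 3 (EXEC): [IRQ2] PC=1: DEC 3 -> ACC=-7
Event 4 (EXEC): [IRQ2] PC=2: INC 3 -> ACC=-4
Event 5 (EXEC): [IRQ2] PC=3: IRET -> resume MAIN at PC=0 (depth now 0)
Event 6 (INT 1): INT 1 arrives: push (MAIN, PC=0), enter IRQ1 at PC=0 (depth now 1)
Event 7 (EXEC): [IRQ1] PC=0: INC 1 -> ACC=-3
Event 8 (EXEC): [IRQ1] PC=1: IRET -> resume MAIN at PC=0 (depth now 0)
Event 9 (EXEC): [MAIN] PC=0: INC 3 -> ACC=0
Event 10 (INT 0): INT 0 arrives: push (MAIN, PC=1), enter IRQ0 at PC=0 (depth now 1)
Event 11 (EXEC): [IRQ0] PC=0: DEC 1 -> ACC=-1
Event 12 (EXEC): [IRQ0] PC=1: DEC 4 -> ACC=-5
Event 13 (EXEC): [IRQ0] PC=2: DEC 3 -> ACC=-8
Event 14 (EXEC): [IRQ0] PC=3: IRET -> resume MAIN at PC=1 (depth now 0)
Event 15 (EXEC): [MAIN] PC=1: NOP
Event 16 (EXEC): [MAIN] PC=2: INC 5 -> ACC=-3
Event 17 (EXEC): [MAIN] PC=3: INC 2 -> ACC=-1
Event 18 (EXEC): [MAIN] PC=4: DEC 3 -> ACC=-4
Event 19 (EXEC): [MAIN] PC=5: HALT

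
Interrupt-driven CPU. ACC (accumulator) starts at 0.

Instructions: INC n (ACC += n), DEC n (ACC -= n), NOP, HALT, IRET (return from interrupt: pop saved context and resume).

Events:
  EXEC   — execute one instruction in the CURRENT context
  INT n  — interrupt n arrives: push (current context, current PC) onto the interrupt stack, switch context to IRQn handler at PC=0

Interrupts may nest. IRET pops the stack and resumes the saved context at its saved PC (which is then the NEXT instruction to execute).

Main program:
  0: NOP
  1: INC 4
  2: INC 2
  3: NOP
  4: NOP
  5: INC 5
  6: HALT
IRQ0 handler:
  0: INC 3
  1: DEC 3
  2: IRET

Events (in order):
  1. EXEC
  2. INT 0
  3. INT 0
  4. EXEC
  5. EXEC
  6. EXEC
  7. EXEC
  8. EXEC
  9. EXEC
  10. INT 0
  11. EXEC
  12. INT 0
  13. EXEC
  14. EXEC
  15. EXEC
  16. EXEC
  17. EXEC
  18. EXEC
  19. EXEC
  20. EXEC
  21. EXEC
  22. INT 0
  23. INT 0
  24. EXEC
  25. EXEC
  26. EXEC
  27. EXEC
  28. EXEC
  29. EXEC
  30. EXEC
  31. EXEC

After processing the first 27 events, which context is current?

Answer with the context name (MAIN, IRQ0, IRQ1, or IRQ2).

Answer: IRQ0

Derivation:
Event 1 (EXEC): [MAIN] PC=0: NOP
Event 2 (INT 0): INT 0 arrives: push (MAIN, PC=1), enter IRQ0 at PC=0 (depth now 1)
Event 3 (INT 0): INT 0 arrives: push (IRQ0, PC=0), enter IRQ0 at PC=0 (depth now 2)
Event 4 (EXEC): [IRQ0] PC=0: INC 3 -> ACC=3
Event 5 (EXEC): [IRQ0] PC=1: DEC 3 -> ACC=0
Event 6 (EXEC): [IRQ0] PC=2: IRET -> resume IRQ0 at PC=0 (depth now 1)
Event 7 (EXEC): [IRQ0] PC=0: INC 3 -> ACC=3
Event 8 (EXEC): [IRQ0] PC=1: DEC 3 -> ACC=0
Event 9 (EXEC): [IRQ0] PC=2: IRET -> resume MAIN at PC=1 (depth now 0)
Event 10 (INT 0): INT 0 arrives: push (MAIN, PC=1), enter IRQ0 at PC=0 (depth now 1)
Event 11 (EXEC): [IRQ0] PC=0: INC 3 -> ACC=3
Event 12 (INT 0): INT 0 arrives: push (IRQ0, PC=1), enter IRQ0 at PC=0 (depth now 2)
Event 13 (EXEC): [IRQ0] PC=0: INC 3 -> ACC=6
Event 14 (EXEC): [IRQ0] PC=1: DEC 3 -> ACC=3
Event 15 (EXEC): [IRQ0] PC=2: IRET -> resume IRQ0 at PC=1 (depth now 1)
Event 16 (EXEC): [IRQ0] PC=1: DEC 3 -> ACC=0
Event 17 (EXEC): [IRQ0] PC=2: IRET -> resume MAIN at PC=1 (depth now 0)
Event 18 (EXEC): [MAIN] PC=1: INC 4 -> ACC=4
Event 19 (EXEC): [MAIN] PC=2: INC 2 -> ACC=6
Event 20 (EXEC): [MAIN] PC=3: NOP
Event 21 (EXEC): [MAIN] PC=4: NOP
Event 22 (INT 0): INT 0 arrives: push (MAIN, PC=5), enter IRQ0 at PC=0 (depth now 1)
Event 23 (INT 0): INT 0 arrives: push (IRQ0, PC=0), enter IRQ0 at PC=0 (depth now 2)
Event 24 (EXEC): [IRQ0] PC=0: INC 3 -> ACC=9
Event 25 (EXEC): [IRQ0] PC=1: DEC 3 -> ACC=6
Event 26 (EXEC): [IRQ0] PC=2: IRET -> resume IRQ0 at PC=0 (depth now 1)
Event 27 (EXEC): [IRQ0] PC=0: INC 3 -> ACC=9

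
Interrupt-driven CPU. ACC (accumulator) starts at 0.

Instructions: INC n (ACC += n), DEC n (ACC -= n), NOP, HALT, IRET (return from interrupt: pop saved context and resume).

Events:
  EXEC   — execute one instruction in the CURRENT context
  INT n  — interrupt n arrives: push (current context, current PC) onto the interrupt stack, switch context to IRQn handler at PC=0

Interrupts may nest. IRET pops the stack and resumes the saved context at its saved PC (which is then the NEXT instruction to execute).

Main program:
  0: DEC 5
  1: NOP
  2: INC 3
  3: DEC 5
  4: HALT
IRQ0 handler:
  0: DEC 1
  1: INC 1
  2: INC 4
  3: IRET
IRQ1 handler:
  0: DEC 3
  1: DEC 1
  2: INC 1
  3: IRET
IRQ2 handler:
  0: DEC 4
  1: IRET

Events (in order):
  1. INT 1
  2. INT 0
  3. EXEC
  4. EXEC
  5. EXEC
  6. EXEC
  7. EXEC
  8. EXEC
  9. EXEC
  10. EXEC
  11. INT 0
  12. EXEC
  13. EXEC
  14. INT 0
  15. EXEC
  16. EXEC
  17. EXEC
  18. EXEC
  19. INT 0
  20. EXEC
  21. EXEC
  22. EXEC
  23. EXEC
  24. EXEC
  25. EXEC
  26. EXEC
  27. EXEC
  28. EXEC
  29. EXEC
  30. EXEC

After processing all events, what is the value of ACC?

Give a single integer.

Answer: 6

Derivation:
Event 1 (INT 1): INT 1 arrives: push (MAIN, PC=0), enter IRQ1 at PC=0 (depth now 1)
Event 2 (INT 0): INT 0 arrives: push (IRQ1, PC=0), enter IRQ0 at PC=0 (depth now 2)
Event 3 (EXEC): [IRQ0] PC=0: DEC 1 -> ACC=-1
Event 4 (EXEC): [IRQ0] PC=1: INC 1 -> ACC=0
Event 5 (EXEC): [IRQ0] PC=2: INC 4 -> ACC=4
Event 6 (EXEC): [IRQ0] PC=3: IRET -> resume IRQ1 at PC=0 (depth now 1)
Event 7 (EXEC): [IRQ1] PC=0: DEC 3 -> ACC=1
Event 8 (EXEC): [IRQ1] PC=1: DEC 1 -> ACC=0
Event 9 (EXEC): [IRQ1] PC=2: INC 1 -> ACC=1
Event 10 (EXEC): [IRQ1] PC=3: IRET -> resume MAIN at PC=0 (depth now 0)
Event 11 (INT 0): INT 0 arrives: push (MAIN, PC=0), enter IRQ0 at PC=0 (depth now 1)
Event 12 (EXEC): [IRQ0] PC=0: DEC 1 -> ACC=0
Event 13 (EXEC): [IRQ0] PC=1: INC 1 -> ACC=1
Event 14 (INT 0): INT 0 arrives: push (IRQ0, PC=2), enter IRQ0 at PC=0 (depth now 2)
Event 15 (EXEC): [IRQ0] PC=0: DEC 1 -> ACC=0
Event 16 (EXEC): [IRQ0] PC=1: INC 1 -> ACC=1
Event 17 (EXEC): [IRQ0] PC=2: INC 4 -> ACC=5
Event 18 (EXEC): [IRQ0] PC=3: IRET -> resume IRQ0 at PC=2 (depth now 1)
Event 19 (INT 0): INT 0 arrives: push (IRQ0, PC=2), enter IRQ0 at PC=0 (depth now 2)
Event 20 (EXEC): [IRQ0] PC=0: DEC 1 -> ACC=4
Event 21 (EXEC): [IRQ0] PC=1: INC 1 -> ACC=5
Event 22 (EXEC): [IRQ0] PC=2: INC 4 -> ACC=9
Event 23 (EXEC): [IRQ0] PC=3: IRET -> resume IRQ0 at PC=2 (depth now 1)
Event 24 (EXEC): [IRQ0] PC=2: INC 4 -> ACC=13
Event 25 (EXEC): [IRQ0] PC=3: IRET -> resume MAIN at PC=0 (depth now 0)
Event 26 (EXEC): [MAIN] PC=0: DEC 5 -> ACC=8
Event 27 (EXEC): [MAIN] PC=1: NOP
Event 28 (EXEC): [MAIN] PC=2: INC 3 -> ACC=11
Event 29 (EXEC): [MAIN] PC=3: DEC 5 -> ACC=6
Event 30 (EXEC): [MAIN] PC=4: HALT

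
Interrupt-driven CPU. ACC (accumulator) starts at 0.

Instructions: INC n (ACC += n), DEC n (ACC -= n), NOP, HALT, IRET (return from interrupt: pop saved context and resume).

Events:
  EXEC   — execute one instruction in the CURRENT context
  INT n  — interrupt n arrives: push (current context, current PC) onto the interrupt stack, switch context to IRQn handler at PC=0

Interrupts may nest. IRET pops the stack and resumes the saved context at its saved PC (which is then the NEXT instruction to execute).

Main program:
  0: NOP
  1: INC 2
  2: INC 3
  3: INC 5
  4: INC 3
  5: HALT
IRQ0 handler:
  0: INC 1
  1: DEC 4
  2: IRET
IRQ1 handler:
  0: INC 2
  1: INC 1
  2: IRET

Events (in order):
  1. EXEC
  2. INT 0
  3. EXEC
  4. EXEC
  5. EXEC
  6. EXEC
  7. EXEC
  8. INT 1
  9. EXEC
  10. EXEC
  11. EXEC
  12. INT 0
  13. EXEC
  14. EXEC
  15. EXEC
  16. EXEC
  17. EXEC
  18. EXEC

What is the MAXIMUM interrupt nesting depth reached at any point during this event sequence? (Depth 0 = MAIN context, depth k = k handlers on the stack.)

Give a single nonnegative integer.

Answer: 1

Derivation:
Event 1 (EXEC): [MAIN] PC=0: NOP [depth=0]
Event 2 (INT 0): INT 0 arrives: push (MAIN, PC=1), enter IRQ0 at PC=0 (depth now 1) [depth=1]
Event 3 (EXEC): [IRQ0] PC=0: INC 1 -> ACC=1 [depth=1]
Event 4 (EXEC): [IRQ0] PC=1: DEC 4 -> ACC=-3 [depth=1]
Event 5 (EXEC): [IRQ0] PC=2: IRET -> resume MAIN at PC=1 (depth now 0) [depth=0]
Event 6 (EXEC): [MAIN] PC=1: INC 2 -> ACC=-1 [depth=0]
Event 7 (EXEC): [MAIN] PC=2: INC 3 -> ACC=2 [depth=0]
Event 8 (INT 1): INT 1 arrives: push (MAIN, PC=3), enter IRQ1 at PC=0 (depth now 1) [depth=1]
Event 9 (EXEC): [IRQ1] PC=0: INC 2 -> ACC=4 [depth=1]
Event 10 (EXEC): [IRQ1] PC=1: INC 1 -> ACC=5 [depth=1]
Event 11 (EXEC): [IRQ1] PC=2: IRET -> resume MAIN at PC=3 (depth now 0) [depth=0]
Event 12 (INT 0): INT 0 arrives: push (MAIN, PC=3), enter IRQ0 at PC=0 (depth now 1) [depth=1]
Event 13 (EXEC): [IRQ0] PC=0: INC 1 -> ACC=6 [depth=1]
Event 14 (EXEC): [IRQ0] PC=1: DEC 4 -> ACC=2 [depth=1]
Event 15 (EXEC): [IRQ0] PC=2: IRET -> resume MAIN at PC=3 (depth now 0) [depth=0]
Event 16 (EXEC): [MAIN] PC=3: INC 5 -> ACC=7 [depth=0]
Event 17 (EXEC): [MAIN] PC=4: INC 3 -> ACC=10 [depth=0]
Event 18 (EXEC): [MAIN] PC=5: HALT [depth=0]
Max depth observed: 1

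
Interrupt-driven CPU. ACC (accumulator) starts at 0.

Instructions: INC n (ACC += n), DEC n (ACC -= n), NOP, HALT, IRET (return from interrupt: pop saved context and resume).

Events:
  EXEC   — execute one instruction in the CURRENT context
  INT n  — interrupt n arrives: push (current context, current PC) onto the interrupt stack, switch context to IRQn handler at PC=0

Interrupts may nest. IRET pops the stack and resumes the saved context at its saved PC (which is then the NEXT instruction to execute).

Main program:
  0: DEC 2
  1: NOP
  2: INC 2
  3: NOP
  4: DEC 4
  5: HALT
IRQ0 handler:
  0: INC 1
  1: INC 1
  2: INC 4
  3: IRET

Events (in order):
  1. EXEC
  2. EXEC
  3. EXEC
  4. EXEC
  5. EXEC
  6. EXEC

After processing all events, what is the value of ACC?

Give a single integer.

Event 1 (EXEC): [MAIN] PC=0: DEC 2 -> ACC=-2
Event 2 (EXEC): [MAIN] PC=1: NOP
Event 3 (EXEC): [MAIN] PC=2: INC 2 -> ACC=0
Event 4 (EXEC): [MAIN] PC=3: NOP
Event 5 (EXEC): [MAIN] PC=4: DEC 4 -> ACC=-4
Event 6 (EXEC): [MAIN] PC=5: HALT

Answer: -4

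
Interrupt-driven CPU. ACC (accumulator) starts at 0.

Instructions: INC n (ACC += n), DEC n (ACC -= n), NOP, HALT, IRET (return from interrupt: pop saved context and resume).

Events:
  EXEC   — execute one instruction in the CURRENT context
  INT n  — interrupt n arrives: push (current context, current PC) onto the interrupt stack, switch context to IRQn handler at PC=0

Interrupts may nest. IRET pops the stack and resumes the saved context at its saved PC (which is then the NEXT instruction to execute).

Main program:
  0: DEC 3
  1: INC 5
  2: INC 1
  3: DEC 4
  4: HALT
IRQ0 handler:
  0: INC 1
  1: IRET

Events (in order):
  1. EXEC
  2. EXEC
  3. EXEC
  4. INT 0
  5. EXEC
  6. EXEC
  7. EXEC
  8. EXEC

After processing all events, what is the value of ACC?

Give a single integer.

Event 1 (EXEC): [MAIN] PC=0: DEC 3 -> ACC=-3
Event 2 (EXEC): [MAIN] PC=1: INC 5 -> ACC=2
Event 3 (EXEC): [MAIN] PC=2: INC 1 -> ACC=3
Event 4 (INT 0): INT 0 arrives: push (MAIN, PC=3), enter IRQ0 at PC=0 (depth now 1)
Event 5 (EXEC): [IRQ0] PC=0: INC 1 -> ACC=4
Event 6 (EXEC): [IRQ0] PC=1: IRET -> resume MAIN at PC=3 (depth now 0)
Event 7 (EXEC): [MAIN] PC=3: DEC 4 -> ACC=0
Event 8 (EXEC): [MAIN] PC=4: HALT

Answer: 0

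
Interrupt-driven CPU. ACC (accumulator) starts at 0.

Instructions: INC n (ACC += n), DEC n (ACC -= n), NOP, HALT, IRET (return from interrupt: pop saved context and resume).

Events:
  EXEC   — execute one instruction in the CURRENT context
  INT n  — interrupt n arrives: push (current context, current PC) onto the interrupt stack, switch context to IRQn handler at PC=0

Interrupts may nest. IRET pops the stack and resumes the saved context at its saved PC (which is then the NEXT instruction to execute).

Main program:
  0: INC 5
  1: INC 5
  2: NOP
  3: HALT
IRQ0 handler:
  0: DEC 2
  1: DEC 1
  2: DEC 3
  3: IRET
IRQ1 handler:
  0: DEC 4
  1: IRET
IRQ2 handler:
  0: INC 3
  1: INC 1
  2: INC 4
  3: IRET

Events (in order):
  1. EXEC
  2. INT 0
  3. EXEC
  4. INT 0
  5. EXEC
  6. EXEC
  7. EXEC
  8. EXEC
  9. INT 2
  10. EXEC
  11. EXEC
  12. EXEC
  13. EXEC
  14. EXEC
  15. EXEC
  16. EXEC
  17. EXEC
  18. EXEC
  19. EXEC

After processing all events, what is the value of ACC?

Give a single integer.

Event 1 (EXEC): [MAIN] PC=0: INC 5 -> ACC=5
Event 2 (INT 0): INT 0 arrives: push (MAIN, PC=1), enter IRQ0 at PC=0 (depth now 1)
Event 3 (EXEC): [IRQ0] PC=0: DEC 2 -> ACC=3
Event 4 (INT 0): INT 0 arrives: push (IRQ0, PC=1), enter IRQ0 at PC=0 (depth now 2)
Event 5 (EXEC): [IRQ0] PC=0: DEC 2 -> ACC=1
Event 6 (EXEC): [IRQ0] PC=1: DEC 1 -> ACC=0
Event 7 (EXEC): [IRQ0] PC=2: DEC 3 -> ACC=-3
Event 8 (EXEC): [IRQ0] PC=3: IRET -> resume IRQ0 at PC=1 (depth now 1)
Event 9 (INT 2): INT 2 arrives: push (IRQ0, PC=1), enter IRQ2 at PC=0 (depth now 2)
Event 10 (EXEC): [IRQ2] PC=0: INC 3 -> ACC=0
Event 11 (EXEC): [IRQ2] PC=1: INC 1 -> ACC=1
Event 12 (EXEC): [IRQ2] PC=2: INC 4 -> ACC=5
Event 13 (EXEC): [IRQ2] PC=3: IRET -> resume IRQ0 at PC=1 (depth now 1)
Event 14 (EXEC): [IRQ0] PC=1: DEC 1 -> ACC=4
Event 15 (EXEC): [IRQ0] PC=2: DEC 3 -> ACC=1
Event 16 (EXEC): [IRQ0] PC=3: IRET -> resume MAIN at PC=1 (depth now 0)
Event 17 (EXEC): [MAIN] PC=1: INC 5 -> ACC=6
Event 18 (EXEC): [MAIN] PC=2: NOP
Event 19 (EXEC): [MAIN] PC=3: HALT

Answer: 6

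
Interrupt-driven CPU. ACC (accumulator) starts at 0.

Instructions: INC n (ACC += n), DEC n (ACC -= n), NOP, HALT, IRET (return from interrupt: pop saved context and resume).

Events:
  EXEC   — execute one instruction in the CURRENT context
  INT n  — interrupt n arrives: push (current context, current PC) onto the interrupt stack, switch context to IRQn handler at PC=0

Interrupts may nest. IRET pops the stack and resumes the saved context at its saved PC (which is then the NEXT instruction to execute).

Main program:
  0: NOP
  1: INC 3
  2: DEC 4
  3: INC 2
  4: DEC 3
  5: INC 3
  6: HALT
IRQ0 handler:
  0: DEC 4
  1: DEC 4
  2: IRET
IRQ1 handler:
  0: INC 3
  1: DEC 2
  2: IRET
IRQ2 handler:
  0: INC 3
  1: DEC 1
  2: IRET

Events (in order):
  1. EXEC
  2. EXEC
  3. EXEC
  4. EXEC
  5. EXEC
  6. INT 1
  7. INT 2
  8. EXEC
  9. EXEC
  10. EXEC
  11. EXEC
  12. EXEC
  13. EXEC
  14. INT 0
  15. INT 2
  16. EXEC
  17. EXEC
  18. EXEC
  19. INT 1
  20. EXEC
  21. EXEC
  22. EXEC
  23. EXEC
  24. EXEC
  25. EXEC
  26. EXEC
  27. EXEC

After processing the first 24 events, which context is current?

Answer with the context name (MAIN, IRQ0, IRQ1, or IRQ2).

Event 1 (EXEC): [MAIN] PC=0: NOP
Event 2 (EXEC): [MAIN] PC=1: INC 3 -> ACC=3
Event 3 (EXEC): [MAIN] PC=2: DEC 4 -> ACC=-1
Event 4 (EXEC): [MAIN] PC=3: INC 2 -> ACC=1
Event 5 (EXEC): [MAIN] PC=4: DEC 3 -> ACC=-2
Event 6 (INT 1): INT 1 arrives: push (MAIN, PC=5), enter IRQ1 at PC=0 (depth now 1)
Event 7 (INT 2): INT 2 arrives: push (IRQ1, PC=0), enter IRQ2 at PC=0 (depth now 2)
Event 8 (EXEC): [IRQ2] PC=0: INC 3 -> ACC=1
Event 9 (EXEC): [IRQ2] PC=1: DEC 1 -> ACC=0
Event 10 (EXEC): [IRQ2] PC=2: IRET -> resume IRQ1 at PC=0 (depth now 1)
Event 11 (EXEC): [IRQ1] PC=0: INC 3 -> ACC=3
Event 12 (EXEC): [IRQ1] PC=1: DEC 2 -> ACC=1
Event 13 (EXEC): [IRQ1] PC=2: IRET -> resume MAIN at PC=5 (depth now 0)
Event 14 (INT 0): INT 0 arrives: push (MAIN, PC=5), enter IRQ0 at PC=0 (depth now 1)
Event 15 (INT 2): INT 2 arrives: push (IRQ0, PC=0), enter IRQ2 at PC=0 (depth now 2)
Event 16 (EXEC): [IRQ2] PC=0: INC 3 -> ACC=4
Event 17 (EXEC): [IRQ2] PC=1: DEC 1 -> ACC=3
Event 18 (EXEC): [IRQ2] PC=2: IRET -> resume IRQ0 at PC=0 (depth now 1)
Event 19 (INT 1): INT 1 arrives: push (IRQ0, PC=0), enter IRQ1 at PC=0 (depth now 2)
Event 20 (EXEC): [IRQ1] PC=0: INC 3 -> ACC=6
Event 21 (EXEC): [IRQ1] PC=1: DEC 2 -> ACC=4
Event 22 (EXEC): [IRQ1] PC=2: IRET -> resume IRQ0 at PC=0 (depth now 1)
Event 23 (EXEC): [IRQ0] PC=0: DEC 4 -> ACC=0
Event 24 (EXEC): [IRQ0] PC=1: DEC 4 -> ACC=-4

Answer: IRQ0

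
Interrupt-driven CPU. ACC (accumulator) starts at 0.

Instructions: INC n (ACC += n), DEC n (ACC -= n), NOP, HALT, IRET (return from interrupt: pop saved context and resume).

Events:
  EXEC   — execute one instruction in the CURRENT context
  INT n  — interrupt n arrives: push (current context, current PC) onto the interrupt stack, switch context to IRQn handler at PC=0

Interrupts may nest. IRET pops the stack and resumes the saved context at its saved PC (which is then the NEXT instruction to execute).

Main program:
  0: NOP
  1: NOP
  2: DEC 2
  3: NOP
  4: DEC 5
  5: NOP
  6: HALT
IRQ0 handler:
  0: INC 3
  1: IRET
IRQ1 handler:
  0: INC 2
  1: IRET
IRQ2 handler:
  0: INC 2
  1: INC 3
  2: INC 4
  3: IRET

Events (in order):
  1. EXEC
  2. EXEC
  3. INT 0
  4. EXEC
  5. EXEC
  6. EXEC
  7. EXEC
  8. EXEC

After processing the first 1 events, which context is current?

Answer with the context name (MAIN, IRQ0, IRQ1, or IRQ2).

Event 1 (EXEC): [MAIN] PC=0: NOP

Answer: MAIN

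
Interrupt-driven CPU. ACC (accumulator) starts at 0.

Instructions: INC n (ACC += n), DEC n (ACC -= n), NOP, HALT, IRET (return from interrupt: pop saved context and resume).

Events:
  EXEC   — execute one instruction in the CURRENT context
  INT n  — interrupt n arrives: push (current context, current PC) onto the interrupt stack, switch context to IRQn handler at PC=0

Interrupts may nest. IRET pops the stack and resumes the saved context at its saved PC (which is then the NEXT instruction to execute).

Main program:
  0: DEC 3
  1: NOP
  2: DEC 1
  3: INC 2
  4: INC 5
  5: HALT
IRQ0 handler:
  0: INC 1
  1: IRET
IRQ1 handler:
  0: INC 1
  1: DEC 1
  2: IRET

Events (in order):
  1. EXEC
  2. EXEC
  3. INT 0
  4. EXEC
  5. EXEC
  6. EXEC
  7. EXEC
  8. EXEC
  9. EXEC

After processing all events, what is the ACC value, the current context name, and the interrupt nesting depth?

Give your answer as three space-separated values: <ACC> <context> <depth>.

Event 1 (EXEC): [MAIN] PC=0: DEC 3 -> ACC=-3
Event 2 (EXEC): [MAIN] PC=1: NOP
Event 3 (INT 0): INT 0 arrives: push (MAIN, PC=2), enter IRQ0 at PC=0 (depth now 1)
Event 4 (EXEC): [IRQ0] PC=0: INC 1 -> ACC=-2
Event 5 (EXEC): [IRQ0] PC=1: IRET -> resume MAIN at PC=2 (depth now 0)
Event 6 (EXEC): [MAIN] PC=2: DEC 1 -> ACC=-3
Event 7 (EXEC): [MAIN] PC=3: INC 2 -> ACC=-1
Event 8 (EXEC): [MAIN] PC=4: INC 5 -> ACC=4
Event 9 (EXEC): [MAIN] PC=5: HALT

Answer: 4 MAIN 0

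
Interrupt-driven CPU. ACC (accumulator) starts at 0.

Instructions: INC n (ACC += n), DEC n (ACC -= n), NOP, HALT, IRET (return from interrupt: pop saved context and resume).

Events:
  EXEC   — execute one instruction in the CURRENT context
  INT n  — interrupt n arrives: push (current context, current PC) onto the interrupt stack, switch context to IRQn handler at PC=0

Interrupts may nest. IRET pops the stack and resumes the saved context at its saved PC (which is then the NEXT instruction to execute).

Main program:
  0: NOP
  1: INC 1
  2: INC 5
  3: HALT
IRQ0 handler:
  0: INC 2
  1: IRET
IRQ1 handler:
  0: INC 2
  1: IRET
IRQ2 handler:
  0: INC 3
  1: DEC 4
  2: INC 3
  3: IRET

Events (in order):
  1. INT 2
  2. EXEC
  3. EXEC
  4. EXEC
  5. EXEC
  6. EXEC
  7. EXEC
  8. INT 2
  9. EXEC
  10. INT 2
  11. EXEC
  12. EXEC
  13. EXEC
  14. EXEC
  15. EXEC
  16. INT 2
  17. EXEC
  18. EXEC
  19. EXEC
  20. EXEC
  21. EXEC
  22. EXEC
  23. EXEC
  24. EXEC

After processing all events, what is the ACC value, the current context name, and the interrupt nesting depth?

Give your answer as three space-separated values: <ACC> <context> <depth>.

Answer: 14 MAIN 0

Derivation:
Event 1 (INT 2): INT 2 arrives: push (MAIN, PC=0), enter IRQ2 at PC=0 (depth now 1)
Event 2 (EXEC): [IRQ2] PC=0: INC 3 -> ACC=3
Event 3 (EXEC): [IRQ2] PC=1: DEC 4 -> ACC=-1
Event 4 (EXEC): [IRQ2] PC=2: INC 3 -> ACC=2
Event 5 (EXEC): [IRQ2] PC=3: IRET -> resume MAIN at PC=0 (depth now 0)
Event 6 (EXEC): [MAIN] PC=0: NOP
Event 7 (EXEC): [MAIN] PC=1: INC 1 -> ACC=3
Event 8 (INT 2): INT 2 arrives: push (MAIN, PC=2), enter IRQ2 at PC=0 (depth now 1)
Event 9 (EXEC): [IRQ2] PC=0: INC 3 -> ACC=6
Event 10 (INT 2): INT 2 arrives: push (IRQ2, PC=1), enter IRQ2 at PC=0 (depth now 2)
Event 11 (EXEC): [IRQ2] PC=0: INC 3 -> ACC=9
Event 12 (EXEC): [IRQ2] PC=1: DEC 4 -> ACC=5
Event 13 (EXEC): [IRQ2] PC=2: INC 3 -> ACC=8
Event 14 (EXEC): [IRQ2] PC=3: IRET -> resume IRQ2 at PC=1 (depth now 1)
Event 15 (EXEC): [IRQ2] PC=1: DEC 4 -> ACC=4
Event 16 (INT 2): INT 2 arrives: push (IRQ2, PC=2), enter IRQ2 at PC=0 (depth now 2)
Event 17 (EXEC): [IRQ2] PC=0: INC 3 -> ACC=7
Event 18 (EXEC): [IRQ2] PC=1: DEC 4 -> ACC=3
Event 19 (EXEC): [IRQ2] PC=2: INC 3 -> ACC=6
Event 20 (EXEC): [IRQ2] PC=3: IRET -> resume IRQ2 at PC=2 (depth now 1)
Event 21 (EXEC): [IRQ2] PC=2: INC 3 -> ACC=9
Event 22 (EXEC): [IRQ2] PC=3: IRET -> resume MAIN at PC=2 (depth now 0)
Event 23 (EXEC): [MAIN] PC=2: INC 5 -> ACC=14
Event 24 (EXEC): [MAIN] PC=3: HALT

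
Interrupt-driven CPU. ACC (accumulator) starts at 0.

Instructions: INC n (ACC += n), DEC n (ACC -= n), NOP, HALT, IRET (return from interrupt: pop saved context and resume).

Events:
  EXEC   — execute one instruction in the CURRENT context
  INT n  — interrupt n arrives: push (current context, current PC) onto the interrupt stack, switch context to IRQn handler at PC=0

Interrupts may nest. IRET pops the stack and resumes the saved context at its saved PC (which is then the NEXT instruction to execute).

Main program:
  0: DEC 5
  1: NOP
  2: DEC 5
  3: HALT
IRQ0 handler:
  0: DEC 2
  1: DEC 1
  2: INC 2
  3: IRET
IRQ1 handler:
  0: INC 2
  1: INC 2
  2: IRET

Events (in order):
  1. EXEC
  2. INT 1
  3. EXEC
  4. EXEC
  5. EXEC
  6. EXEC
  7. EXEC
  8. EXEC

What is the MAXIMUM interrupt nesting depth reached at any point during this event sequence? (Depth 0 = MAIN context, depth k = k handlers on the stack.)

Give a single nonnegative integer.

Answer: 1

Derivation:
Event 1 (EXEC): [MAIN] PC=0: DEC 5 -> ACC=-5 [depth=0]
Event 2 (INT 1): INT 1 arrives: push (MAIN, PC=1), enter IRQ1 at PC=0 (depth now 1) [depth=1]
Event 3 (EXEC): [IRQ1] PC=0: INC 2 -> ACC=-3 [depth=1]
Event 4 (EXEC): [IRQ1] PC=1: INC 2 -> ACC=-1 [depth=1]
Event 5 (EXEC): [IRQ1] PC=2: IRET -> resume MAIN at PC=1 (depth now 0) [depth=0]
Event 6 (EXEC): [MAIN] PC=1: NOP [depth=0]
Event 7 (EXEC): [MAIN] PC=2: DEC 5 -> ACC=-6 [depth=0]
Event 8 (EXEC): [MAIN] PC=3: HALT [depth=0]
Max depth observed: 1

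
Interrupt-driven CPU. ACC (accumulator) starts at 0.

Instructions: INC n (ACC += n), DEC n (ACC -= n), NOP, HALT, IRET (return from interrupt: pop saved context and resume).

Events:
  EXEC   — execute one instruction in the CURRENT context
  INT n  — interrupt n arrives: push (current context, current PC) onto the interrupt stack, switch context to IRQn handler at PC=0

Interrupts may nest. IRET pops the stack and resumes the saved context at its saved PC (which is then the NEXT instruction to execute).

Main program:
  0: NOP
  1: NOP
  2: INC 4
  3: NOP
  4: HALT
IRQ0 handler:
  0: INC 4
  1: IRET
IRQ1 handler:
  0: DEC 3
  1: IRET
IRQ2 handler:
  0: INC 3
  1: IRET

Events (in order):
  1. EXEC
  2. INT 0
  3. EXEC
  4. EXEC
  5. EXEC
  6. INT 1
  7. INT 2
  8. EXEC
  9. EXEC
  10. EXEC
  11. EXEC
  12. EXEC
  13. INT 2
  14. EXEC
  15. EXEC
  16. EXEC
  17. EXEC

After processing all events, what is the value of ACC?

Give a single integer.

Answer: 11

Derivation:
Event 1 (EXEC): [MAIN] PC=0: NOP
Event 2 (INT 0): INT 0 arrives: push (MAIN, PC=1), enter IRQ0 at PC=0 (depth now 1)
Event 3 (EXEC): [IRQ0] PC=0: INC 4 -> ACC=4
Event 4 (EXEC): [IRQ0] PC=1: IRET -> resume MAIN at PC=1 (depth now 0)
Event 5 (EXEC): [MAIN] PC=1: NOP
Event 6 (INT 1): INT 1 arrives: push (MAIN, PC=2), enter IRQ1 at PC=0 (depth now 1)
Event 7 (INT 2): INT 2 arrives: push (IRQ1, PC=0), enter IRQ2 at PC=0 (depth now 2)
Event 8 (EXEC): [IRQ2] PC=0: INC 3 -> ACC=7
Event 9 (EXEC): [IRQ2] PC=1: IRET -> resume IRQ1 at PC=0 (depth now 1)
Event 10 (EXEC): [IRQ1] PC=0: DEC 3 -> ACC=4
Event 11 (EXEC): [IRQ1] PC=1: IRET -> resume MAIN at PC=2 (depth now 0)
Event 12 (EXEC): [MAIN] PC=2: INC 4 -> ACC=8
Event 13 (INT 2): INT 2 arrives: push (MAIN, PC=3), enter IRQ2 at PC=0 (depth now 1)
Event 14 (EXEC): [IRQ2] PC=0: INC 3 -> ACC=11
Event 15 (EXEC): [IRQ2] PC=1: IRET -> resume MAIN at PC=3 (depth now 0)
Event 16 (EXEC): [MAIN] PC=3: NOP
Event 17 (EXEC): [MAIN] PC=4: HALT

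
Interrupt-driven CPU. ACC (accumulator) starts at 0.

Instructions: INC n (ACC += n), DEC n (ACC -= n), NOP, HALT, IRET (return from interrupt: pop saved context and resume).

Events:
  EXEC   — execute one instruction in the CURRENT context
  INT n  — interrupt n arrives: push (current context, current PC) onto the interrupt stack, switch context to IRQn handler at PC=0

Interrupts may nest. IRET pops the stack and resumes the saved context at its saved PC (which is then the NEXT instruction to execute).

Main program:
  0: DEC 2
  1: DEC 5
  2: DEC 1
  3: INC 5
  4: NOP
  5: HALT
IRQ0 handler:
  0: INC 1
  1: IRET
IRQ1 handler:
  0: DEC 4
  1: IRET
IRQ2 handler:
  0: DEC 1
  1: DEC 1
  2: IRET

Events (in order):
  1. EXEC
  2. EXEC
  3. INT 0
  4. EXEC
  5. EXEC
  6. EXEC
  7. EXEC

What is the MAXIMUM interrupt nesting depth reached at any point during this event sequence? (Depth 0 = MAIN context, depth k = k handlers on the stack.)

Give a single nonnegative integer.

Answer: 1

Derivation:
Event 1 (EXEC): [MAIN] PC=0: DEC 2 -> ACC=-2 [depth=0]
Event 2 (EXEC): [MAIN] PC=1: DEC 5 -> ACC=-7 [depth=0]
Event 3 (INT 0): INT 0 arrives: push (MAIN, PC=2), enter IRQ0 at PC=0 (depth now 1) [depth=1]
Event 4 (EXEC): [IRQ0] PC=0: INC 1 -> ACC=-6 [depth=1]
Event 5 (EXEC): [IRQ0] PC=1: IRET -> resume MAIN at PC=2 (depth now 0) [depth=0]
Event 6 (EXEC): [MAIN] PC=2: DEC 1 -> ACC=-7 [depth=0]
Event 7 (EXEC): [MAIN] PC=3: INC 5 -> ACC=-2 [depth=0]
Max depth observed: 1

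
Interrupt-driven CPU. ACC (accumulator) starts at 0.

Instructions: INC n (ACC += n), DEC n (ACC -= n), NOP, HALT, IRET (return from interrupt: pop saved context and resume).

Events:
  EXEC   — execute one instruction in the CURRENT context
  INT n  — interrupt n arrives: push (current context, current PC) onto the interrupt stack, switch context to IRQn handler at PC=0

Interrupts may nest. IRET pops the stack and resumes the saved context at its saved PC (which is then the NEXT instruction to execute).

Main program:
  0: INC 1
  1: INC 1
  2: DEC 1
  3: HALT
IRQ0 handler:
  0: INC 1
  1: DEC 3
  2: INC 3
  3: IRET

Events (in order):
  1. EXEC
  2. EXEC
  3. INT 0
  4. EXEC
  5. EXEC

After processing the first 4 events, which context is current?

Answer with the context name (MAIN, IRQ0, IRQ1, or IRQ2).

Answer: IRQ0

Derivation:
Event 1 (EXEC): [MAIN] PC=0: INC 1 -> ACC=1
Event 2 (EXEC): [MAIN] PC=1: INC 1 -> ACC=2
Event 3 (INT 0): INT 0 arrives: push (MAIN, PC=2), enter IRQ0 at PC=0 (depth now 1)
Event 4 (EXEC): [IRQ0] PC=0: INC 1 -> ACC=3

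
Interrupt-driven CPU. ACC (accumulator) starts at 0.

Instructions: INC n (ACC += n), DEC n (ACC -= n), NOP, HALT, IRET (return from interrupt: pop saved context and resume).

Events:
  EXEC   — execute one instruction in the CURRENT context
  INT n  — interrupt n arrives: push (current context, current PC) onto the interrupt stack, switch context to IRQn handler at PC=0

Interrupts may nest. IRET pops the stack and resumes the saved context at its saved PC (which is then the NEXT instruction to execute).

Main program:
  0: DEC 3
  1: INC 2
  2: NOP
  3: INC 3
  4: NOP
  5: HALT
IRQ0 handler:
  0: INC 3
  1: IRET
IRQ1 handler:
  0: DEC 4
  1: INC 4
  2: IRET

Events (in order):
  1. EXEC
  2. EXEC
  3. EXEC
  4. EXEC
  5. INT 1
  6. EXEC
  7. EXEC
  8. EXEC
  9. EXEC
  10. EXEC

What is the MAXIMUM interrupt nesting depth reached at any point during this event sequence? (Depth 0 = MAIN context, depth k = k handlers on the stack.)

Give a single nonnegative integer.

Event 1 (EXEC): [MAIN] PC=0: DEC 3 -> ACC=-3 [depth=0]
Event 2 (EXEC): [MAIN] PC=1: INC 2 -> ACC=-1 [depth=0]
Event 3 (EXEC): [MAIN] PC=2: NOP [depth=0]
Event 4 (EXEC): [MAIN] PC=3: INC 3 -> ACC=2 [depth=0]
Event 5 (INT 1): INT 1 arrives: push (MAIN, PC=4), enter IRQ1 at PC=0 (depth now 1) [depth=1]
Event 6 (EXEC): [IRQ1] PC=0: DEC 4 -> ACC=-2 [depth=1]
Event 7 (EXEC): [IRQ1] PC=1: INC 4 -> ACC=2 [depth=1]
Event 8 (EXEC): [IRQ1] PC=2: IRET -> resume MAIN at PC=4 (depth now 0) [depth=0]
Event 9 (EXEC): [MAIN] PC=4: NOP [depth=0]
Event 10 (EXEC): [MAIN] PC=5: HALT [depth=0]
Max depth observed: 1

Answer: 1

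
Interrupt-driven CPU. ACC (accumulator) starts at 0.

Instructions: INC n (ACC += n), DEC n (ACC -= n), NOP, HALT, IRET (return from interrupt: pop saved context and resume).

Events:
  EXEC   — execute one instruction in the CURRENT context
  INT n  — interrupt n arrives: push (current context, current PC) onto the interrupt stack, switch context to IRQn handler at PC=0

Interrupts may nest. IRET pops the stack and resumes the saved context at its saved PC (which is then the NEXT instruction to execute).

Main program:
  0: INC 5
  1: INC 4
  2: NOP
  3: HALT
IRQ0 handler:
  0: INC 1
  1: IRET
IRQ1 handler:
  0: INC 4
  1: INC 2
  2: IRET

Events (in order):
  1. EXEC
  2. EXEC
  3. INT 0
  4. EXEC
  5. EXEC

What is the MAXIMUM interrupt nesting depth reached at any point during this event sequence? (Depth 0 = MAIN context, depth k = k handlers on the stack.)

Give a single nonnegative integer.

Event 1 (EXEC): [MAIN] PC=0: INC 5 -> ACC=5 [depth=0]
Event 2 (EXEC): [MAIN] PC=1: INC 4 -> ACC=9 [depth=0]
Event 3 (INT 0): INT 0 arrives: push (MAIN, PC=2), enter IRQ0 at PC=0 (depth now 1) [depth=1]
Event 4 (EXEC): [IRQ0] PC=0: INC 1 -> ACC=10 [depth=1]
Event 5 (EXEC): [IRQ0] PC=1: IRET -> resume MAIN at PC=2 (depth now 0) [depth=0]
Max depth observed: 1

Answer: 1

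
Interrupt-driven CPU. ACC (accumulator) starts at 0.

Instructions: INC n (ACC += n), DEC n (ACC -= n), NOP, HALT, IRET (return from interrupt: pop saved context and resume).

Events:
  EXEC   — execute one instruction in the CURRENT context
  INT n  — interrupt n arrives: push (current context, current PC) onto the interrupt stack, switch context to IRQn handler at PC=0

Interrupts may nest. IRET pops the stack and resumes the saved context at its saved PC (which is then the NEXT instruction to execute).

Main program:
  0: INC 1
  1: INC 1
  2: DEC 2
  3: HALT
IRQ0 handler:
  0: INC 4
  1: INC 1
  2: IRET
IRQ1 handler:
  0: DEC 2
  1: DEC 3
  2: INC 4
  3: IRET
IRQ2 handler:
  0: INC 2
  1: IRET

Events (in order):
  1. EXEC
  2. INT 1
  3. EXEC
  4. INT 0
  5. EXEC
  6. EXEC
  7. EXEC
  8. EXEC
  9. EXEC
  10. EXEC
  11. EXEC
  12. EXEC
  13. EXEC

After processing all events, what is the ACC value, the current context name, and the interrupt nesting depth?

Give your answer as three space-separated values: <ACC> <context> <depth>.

Event 1 (EXEC): [MAIN] PC=0: INC 1 -> ACC=1
Event 2 (INT 1): INT 1 arrives: push (MAIN, PC=1), enter IRQ1 at PC=0 (depth now 1)
Event 3 (EXEC): [IRQ1] PC=0: DEC 2 -> ACC=-1
Event 4 (INT 0): INT 0 arrives: push (IRQ1, PC=1), enter IRQ0 at PC=0 (depth now 2)
Event 5 (EXEC): [IRQ0] PC=0: INC 4 -> ACC=3
Event 6 (EXEC): [IRQ0] PC=1: INC 1 -> ACC=4
Event 7 (EXEC): [IRQ0] PC=2: IRET -> resume IRQ1 at PC=1 (depth now 1)
Event 8 (EXEC): [IRQ1] PC=1: DEC 3 -> ACC=1
Event 9 (EXEC): [IRQ1] PC=2: INC 4 -> ACC=5
Event 10 (EXEC): [IRQ1] PC=3: IRET -> resume MAIN at PC=1 (depth now 0)
Event 11 (EXEC): [MAIN] PC=1: INC 1 -> ACC=6
Event 12 (EXEC): [MAIN] PC=2: DEC 2 -> ACC=4
Event 13 (EXEC): [MAIN] PC=3: HALT

Answer: 4 MAIN 0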